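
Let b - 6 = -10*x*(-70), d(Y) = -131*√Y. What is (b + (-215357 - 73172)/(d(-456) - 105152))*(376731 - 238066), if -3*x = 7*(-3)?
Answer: 188286595282590378/276619213 - 1048232493167*I*√114/1106476852 ≈ 6.8067e+8 - 10115.0*I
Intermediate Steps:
x = 7 (x = -7*(-3)/3 = -⅓*(-21) = 7)
b = 4906 (b = 6 - 10*7*(-70) = 6 - 70*(-70) = 6 + 4900 = 4906)
(b + (-215357 - 73172)/(d(-456) - 105152))*(376731 - 238066) = (4906 + (-215357 - 73172)/(-262*I*√114 - 105152))*(376731 - 238066) = (4906 - 288529/(-262*I*√114 - 105152))*138665 = (4906 - 288529/(-105152 - 262*I*√114))*138665 = 680290490 - 40008873785/(-105152 - 262*I*√114)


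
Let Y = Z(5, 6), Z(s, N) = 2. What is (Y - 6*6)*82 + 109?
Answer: -2679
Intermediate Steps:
Y = 2
(Y - 6*6)*82 + 109 = (2 - 6*6)*82 + 109 = (2 - 36)*82 + 109 = -34*82 + 109 = -2788 + 109 = -2679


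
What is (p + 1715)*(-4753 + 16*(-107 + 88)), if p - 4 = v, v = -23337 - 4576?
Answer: 132463058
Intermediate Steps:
v = -27913
p = -27909 (p = 4 - 27913 = -27909)
(p + 1715)*(-4753 + 16*(-107 + 88)) = (-27909 + 1715)*(-4753 + 16*(-107 + 88)) = -26194*(-4753 + 16*(-19)) = -26194*(-4753 - 304) = -26194*(-5057) = 132463058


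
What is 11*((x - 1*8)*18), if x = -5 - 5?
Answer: -3564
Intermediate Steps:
x = -10
11*((x - 1*8)*18) = 11*((-10 - 1*8)*18) = 11*((-10 - 8)*18) = 11*(-18*18) = 11*(-324) = -3564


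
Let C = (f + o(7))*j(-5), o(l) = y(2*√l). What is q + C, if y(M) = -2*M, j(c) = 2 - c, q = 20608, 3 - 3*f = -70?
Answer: 62335/3 - 28*√7 ≈ 20704.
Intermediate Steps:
f = 73/3 (f = 1 - ⅓*(-70) = 1 + 70/3 = 73/3 ≈ 24.333)
o(l) = -4*√l
C = 511/3 - 28*√7 (C = (73/3 - 4*√7)*(2 - 1*(-5)) = (73/3 - 4*√7)*(2 + 5) = (73/3 - 4*√7)*7 = 511/3 - 28*√7 ≈ 96.252)
q + C = 20608 + (511/3 - 28*√7) = 62335/3 - 28*√7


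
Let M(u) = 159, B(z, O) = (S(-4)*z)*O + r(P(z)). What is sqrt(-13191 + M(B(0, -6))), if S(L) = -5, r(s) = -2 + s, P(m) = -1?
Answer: 6*I*sqrt(362) ≈ 114.16*I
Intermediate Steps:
B(z, O) = -3 - 5*O*z (B(z, O) = (-5*z)*O + (-2 - 1) = -5*O*z - 3 = -3 - 5*O*z)
sqrt(-13191 + M(B(0, -6))) = sqrt(-13191 + 159) = sqrt(-13032) = 6*I*sqrt(362)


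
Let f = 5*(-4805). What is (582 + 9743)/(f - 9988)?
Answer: -1475/4859 ≈ -0.30356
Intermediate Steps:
f = -24025
(582 + 9743)/(f - 9988) = (582 + 9743)/(-24025 - 9988) = 10325/(-34013) = 10325*(-1/34013) = -1475/4859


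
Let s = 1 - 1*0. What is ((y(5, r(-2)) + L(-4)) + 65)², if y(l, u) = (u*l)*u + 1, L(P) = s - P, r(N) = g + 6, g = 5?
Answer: 456976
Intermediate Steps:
s = 1 (s = 1 + 0 = 1)
r(N) = 11 (r(N) = 5 + 6 = 11)
L(P) = 1 - P
y(l, u) = 1 + l*u² (y(l, u) = (l*u)*u + 1 = l*u² + 1 = 1 + l*u²)
((y(5, r(-2)) + L(-4)) + 65)² = (((1 + 5*11²) + (1 - 1*(-4))) + 65)² = (((1 + 5*121) + (1 + 4)) + 65)² = (((1 + 605) + 5) + 65)² = ((606 + 5) + 65)² = (611 + 65)² = 676² = 456976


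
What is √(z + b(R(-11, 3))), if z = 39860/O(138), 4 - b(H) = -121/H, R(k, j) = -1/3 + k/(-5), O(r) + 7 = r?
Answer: √1254930089/1834 ≈ 19.316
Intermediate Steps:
O(r) = -7 + r
R(k, j) = -⅓ - k/5 (R(k, j) = -1*⅓ + k*(-⅕) = -⅓ - k/5)
b(H) = 4 + 121/H (b(H) = 4 - (-121)/H = 4 + 121/H)
z = 39860/131 (z = 39860/(-7 + 138) = 39860/131 ≈ 304.27)
√(z + b(R(-11, 3))) = √(39860/131 + (4 + 121/(-⅓ - ⅕*(-11)))) = √(39860/131 + (4 + 121/(-⅓ + 11/5))) = √(39860/131 + (4 + 121/(28/15))) = √(39860/131 + (4 + 121*(15/28))) = √(39860/131 + (4 + 1815/28)) = √(39860/131 + 1927/28) = √(1368517/3668) = √1254930089/1834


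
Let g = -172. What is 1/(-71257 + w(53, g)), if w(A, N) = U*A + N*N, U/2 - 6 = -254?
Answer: -1/67961 ≈ -1.4714e-5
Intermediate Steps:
U = -496 (U = 12 + 2*(-254) = 12 - 508 = -496)
w(A, N) = N² - 496*A (w(A, N) = -496*A + N*N = -496*A + N² = N² - 496*A)
1/(-71257 + w(53, g)) = 1/(-71257 + ((-172)² - 496*53)) = 1/(-71257 + (29584 - 26288)) = 1/(-71257 + 3296) = 1/(-67961) = -1/67961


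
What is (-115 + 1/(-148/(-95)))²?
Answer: 286455625/21904 ≈ 13078.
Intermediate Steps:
(-115 + 1/(-148/(-95)))² = (-115 + 1/(-148*(-1/95)))² = (-115 + 1/(148/95))² = (-115 + 95/148)² = (-16925/148)² = 286455625/21904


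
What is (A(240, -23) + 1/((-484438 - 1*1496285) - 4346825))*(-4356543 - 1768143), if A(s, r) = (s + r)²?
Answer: -912449313157167453/3163774 ≈ -2.8841e+11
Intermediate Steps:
A(s, r) = (r + s)²
(A(240, -23) + 1/((-484438 - 1*1496285) - 4346825))*(-4356543 - 1768143) = ((-23 + 240)² + 1/((-484438 - 1*1496285) - 4346825))*(-4356543 - 1768143) = (217² + 1/((-484438 - 1496285) - 4346825))*(-6124686) = (47089 + 1/(-1980723 - 4346825))*(-6124686) = (47089 + 1/(-6327548))*(-6124686) = (47089 - 1/6327548)*(-6124686) = (297957907771/6327548)*(-6124686) = -912449313157167453/3163774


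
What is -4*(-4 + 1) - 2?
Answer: 10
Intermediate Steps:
-4*(-4 + 1) - 2 = -4*(-3) - 2 = 12 - 2 = 10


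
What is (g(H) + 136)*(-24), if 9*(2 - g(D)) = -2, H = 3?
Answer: -9952/3 ≈ -3317.3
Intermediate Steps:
g(D) = 20/9 (g(D) = 2 - ⅑*(-2) = 2 + 2/9 = 20/9)
(g(H) + 136)*(-24) = (20/9 + 136)*(-24) = (1244/9)*(-24) = -9952/3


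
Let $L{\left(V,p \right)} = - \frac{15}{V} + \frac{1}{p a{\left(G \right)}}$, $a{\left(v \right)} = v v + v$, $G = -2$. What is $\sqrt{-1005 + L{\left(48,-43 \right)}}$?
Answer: $\frac{i \sqrt{29741509}}{172} \approx 31.707 i$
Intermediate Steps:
$a{\left(v \right)} = v + v^{2}$ ($a{\left(v \right)} = v^{2} + v = v + v^{2}$)
$L{\left(V,p \right)} = \frac{1}{2 p} - \frac{15}{V}$ ($L{\left(V,p \right)} = - \frac{15}{V} + \frac{1}{p \left(- 2 \left(1 - 2\right)\right)} = - \frac{15}{V} + \frac{1}{p \left(\left(-2\right) \left(-1\right)\right)} = - \frac{15}{V} + \frac{1}{p 2} = - \frac{15}{V} + \frac{1}{p} \frac{1}{2} = - \frac{15}{V} + \frac{1}{2 p} = \frac{1}{2 p} - \frac{15}{V}$)
$\sqrt{-1005 + L{\left(48,-43 \right)}} = \sqrt{-1005 + \left(\frac{1}{2 \left(-43\right)} - \frac{15}{48}\right)} = \sqrt{-1005 + \left(\frac{1}{2} \left(- \frac{1}{43}\right) - \frac{5}{16}\right)} = \sqrt{-1005 - \frac{223}{688}} = \sqrt{- \frac{691663}{688}} = \frac{i \sqrt{29741509}}{172}$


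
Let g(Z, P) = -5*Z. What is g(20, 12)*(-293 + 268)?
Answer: 2500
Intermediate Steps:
g(20, 12)*(-293 + 268) = (-5*20)*(-293 + 268) = -100*(-25) = 2500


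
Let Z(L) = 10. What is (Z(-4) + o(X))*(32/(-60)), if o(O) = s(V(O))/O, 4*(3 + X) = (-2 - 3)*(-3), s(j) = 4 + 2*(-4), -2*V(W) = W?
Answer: -112/45 ≈ -2.4889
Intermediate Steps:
V(W) = -W/2
s(j) = -4 (s(j) = 4 - 8 = -4)
X = ¾ (X = -3 + ((-2 - 3)*(-3))/4 = -3 + (-5*(-3))/4 = -3 + (¼)*15 = -3 + 15/4 = ¾ ≈ 0.75000)
o(O) = -4/O
(Z(-4) + o(X))*(32/(-60)) = (10 - 4/¾)*(32/(-60)) = (10 - 4*4/3)*(32*(-1/60)) = (10 - 16/3)*(-8/15) = (14/3)*(-8/15) = -112/45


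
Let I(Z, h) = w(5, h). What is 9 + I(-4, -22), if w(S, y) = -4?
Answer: 5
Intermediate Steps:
I(Z, h) = -4
9 + I(-4, -22) = 9 - 4 = 5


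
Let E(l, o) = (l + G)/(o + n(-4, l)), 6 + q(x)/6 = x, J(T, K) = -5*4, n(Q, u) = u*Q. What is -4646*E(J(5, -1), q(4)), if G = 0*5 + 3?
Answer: 2323/2 ≈ 1161.5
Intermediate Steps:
n(Q, u) = Q*u
J(T, K) = -20
G = 3 (G = 0 + 3 = 3)
q(x) = -36 + 6*x
E(l, o) = (3 + l)/(o - 4*l) (E(l, o) = (l + 3)/(o - 4*l) = (3 + l)/(o - 4*l))
-4646*E(J(5, -1), q(4)) = -4646*(-3 - 1*(-20))/(-(-36 + 6*4) + 4*(-20)) = -4646*(-3 + 20)/(-(-36 + 24) - 80) = -4646*17/(-1*(-12) - 80) = -4646*17/(12 - 80) = -4646*17/(-68) = -(-2323)*17/34 = -4646*(-¼) = 2323/2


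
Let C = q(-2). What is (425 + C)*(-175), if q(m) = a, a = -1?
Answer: -74200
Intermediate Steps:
q(m) = -1
C = -1
(425 + C)*(-175) = (425 - 1)*(-175) = 424*(-175) = -74200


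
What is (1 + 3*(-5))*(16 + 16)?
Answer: -448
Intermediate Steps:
(1 + 3*(-5))*(16 + 16) = (1 - 15)*32 = -14*32 = -448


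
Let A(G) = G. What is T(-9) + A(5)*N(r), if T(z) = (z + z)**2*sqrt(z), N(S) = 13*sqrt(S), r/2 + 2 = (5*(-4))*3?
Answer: I*(972 + 130*sqrt(31)) ≈ 1695.8*I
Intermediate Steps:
r = -124 (r = -4 + 2*((5*(-4))*3) = -4 + 2*(-20*3) = -4 + 2*(-60) = -4 - 120 = -124)
T(z) = 4*z**(5/2) (T(z) = (2*z)**2*sqrt(z) = (4*z**2)*sqrt(z) = 4*z**(5/2))
T(-9) + A(5)*N(r) = 4*(-9)**(5/2) + 5*(13*sqrt(-124)) = 4*(243*I) + 5*(13*(2*I*sqrt(31))) = 972*I + 5*(26*I*sqrt(31)) = 972*I + 130*I*sqrt(31)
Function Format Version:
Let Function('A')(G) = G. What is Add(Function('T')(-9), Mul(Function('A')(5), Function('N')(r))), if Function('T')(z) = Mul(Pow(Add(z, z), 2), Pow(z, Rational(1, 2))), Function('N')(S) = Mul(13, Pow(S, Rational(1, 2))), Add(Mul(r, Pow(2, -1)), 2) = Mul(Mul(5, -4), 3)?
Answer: Mul(I, Add(972, Mul(130, Pow(31, Rational(1, 2))))) ≈ Mul(1695.8, I)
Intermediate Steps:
r = -124 (r = Add(-4, Mul(2, Mul(Mul(5, -4), 3))) = Add(-4, Mul(2, Mul(-20, 3))) = Add(-4, Mul(2, -60)) = Add(-4, -120) = -124)
Function('T')(z) = Mul(4, Pow(z, Rational(5, 2))) (Function('T')(z) = Mul(Pow(Mul(2, z), 2), Pow(z, Rational(1, 2))) = Mul(Mul(4, Pow(z, 2)), Pow(z, Rational(1, 2))) = Mul(4, Pow(z, Rational(5, 2))))
Add(Function('T')(-9), Mul(Function('A')(5), Function('N')(r))) = Add(Mul(4, Pow(-9, Rational(5, 2))), Mul(5, Mul(13, Pow(-124, Rational(1, 2))))) = Add(Mul(4, Mul(243, I)), Mul(5, Mul(13, Mul(2, I, Pow(31, Rational(1, 2)))))) = Add(Mul(972, I), Mul(5, Mul(26, I, Pow(31, Rational(1, 2))))) = Add(Mul(972, I), Mul(130, I, Pow(31, Rational(1, 2))))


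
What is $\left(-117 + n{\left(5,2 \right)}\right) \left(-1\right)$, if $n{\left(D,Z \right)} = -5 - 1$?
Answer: $123$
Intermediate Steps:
$n{\left(D,Z \right)} = -6$ ($n{\left(D,Z \right)} = -5 - 1 = -6$)
$\left(-117 + n{\left(5,2 \right)}\right) \left(-1\right) = \left(-117 - 6\right) \left(-1\right) = \left(-123\right) \left(-1\right) = 123$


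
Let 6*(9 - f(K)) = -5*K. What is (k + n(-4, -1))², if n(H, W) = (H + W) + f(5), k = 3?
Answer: 4489/36 ≈ 124.69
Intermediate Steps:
f(K) = 9 + 5*K/6 (f(K) = 9 - (-5)*K/6 = 9 + 5*K/6)
n(H, W) = 79/6 + H + W (n(H, W) = (H + W) + (9 + (⅚)*5) = (H + W) + (9 + 25/6) = (H + W) + 79/6 = 79/6 + H + W)
(k + n(-4, -1))² = (3 + (79/6 - 4 - 1))² = (3 + 49/6)² = (67/6)² = 4489/36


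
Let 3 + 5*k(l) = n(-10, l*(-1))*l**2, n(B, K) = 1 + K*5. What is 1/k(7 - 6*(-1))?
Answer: -5/10819 ≈ -0.00046215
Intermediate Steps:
n(B, K) = 1 + 5*K
k(l) = -3/5 + l**2*(1 - 5*l)/5 (k(l) = -3/5 + ((1 + 5*(l*(-1)))*l**2)/5 = -3/5 + ((1 + 5*(-l))*l**2)/5 = -3/5 + ((1 - 5*l)*l**2)/5 = -3/5 + (l**2*(1 - 5*l))/5 = -3/5 + l**2*(1 - 5*l)/5)
1/k(7 - 6*(-1)) = 1/(-3/5 + (7 - 6*(-1))**2*(1 - 5*(7 - 6*(-1)))/5) = 1/(-3/5 + (7 + 6)**2*(1 - 5*(7 + 6))/5) = 1/(-3/5 + (1/5)*13**2*(1 - 5*13)) = 1/(-3/5 + (1/5)*169*(1 - 65)) = 1/(-3/5 + (1/5)*169*(-64)) = 1/(-3/5 - 10816/5) = 1/(-10819/5) = -5/10819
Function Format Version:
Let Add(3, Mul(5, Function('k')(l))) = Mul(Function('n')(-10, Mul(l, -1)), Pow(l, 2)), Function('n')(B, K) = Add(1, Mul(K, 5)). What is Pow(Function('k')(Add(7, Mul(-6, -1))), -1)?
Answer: Rational(-5, 10819) ≈ -0.00046215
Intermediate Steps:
Function('n')(B, K) = Add(1, Mul(5, K))
Function('k')(l) = Add(Rational(-3, 5), Mul(Rational(1, 5), Pow(l, 2), Add(1, Mul(-5, l)))) (Function('k')(l) = Add(Rational(-3, 5), Mul(Rational(1, 5), Mul(Add(1, Mul(5, Mul(l, -1))), Pow(l, 2)))) = Add(Rational(-3, 5), Mul(Rational(1, 5), Mul(Add(1, Mul(5, Mul(-1, l))), Pow(l, 2)))) = Add(Rational(-3, 5), Mul(Rational(1, 5), Mul(Add(1, Mul(-5, l)), Pow(l, 2)))) = Add(Rational(-3, 5), Mul(Rational(1, 5), Mul(Pow(l, 2), Add(1, Mul(-5, l))))) = Add(Rational(-3, 5), Mul(Rational(1, 5), Pow(l, 2), Add(1, Mul(-5, l)))))
Pow(Function('k')(Add(7, Mul(-6, -1))), -1) = Pow(Add(Rational(-3, 5), Mul(Rational(1, 5), Pow(Add(7, Mul(-6, -1)), 2), Add(1, Mul(-5, Add(7, Mul(-6, -1)))))), -1) = Pow(Add(Rational(-3, 5), Mul(Rational(1, 5), Pow(Add(7, 6), 2), Add(1, Mul(-5, Add(7, 6))))), -1) = Pow(Add(Rational(-3, 5), Mul(Rational(1, 5), Pow(13, 2), Add(1, Mul(-5, 13)))), -1) = Pow(Add(Rational(-3, 5), Mul(Rational(1, 5), 169, Add(1, -65))), -1) = Pow(Add(Rational(-3, 5), Mul(Rational(1, 5), 169, -64)), -1) = Pow(Add(Rational(-3, 5), Rational(-10816, 5)), -1) = Pow(Rational(-10819, 5), -1) = Rational(-5, 10819)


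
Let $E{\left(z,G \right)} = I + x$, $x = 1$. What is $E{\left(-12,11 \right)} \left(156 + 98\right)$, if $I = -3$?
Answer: $-508$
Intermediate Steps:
$E{\left(z,G \right)} = -2$ ($E{\left(z,G \right)} = -3 + 1 = -2$)
$E{\left(-12,11 \right)} \left(156 + 98\right) = - 2 \left(156 + 98\right) = \left(-2\right) 254 = -508$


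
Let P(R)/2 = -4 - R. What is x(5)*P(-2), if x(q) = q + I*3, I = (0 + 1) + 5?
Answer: -92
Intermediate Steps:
P(R) = -8 - 2*R (P(R) = 2*(-4 - R) = -8 - 2*R)
I = 6 (I = 1 + 5 = 6)
x(q) = 18 + q (x(q) = q + 6*3 = q + 18 = 18 + q)
x(5)*P(-2) = (18 + 5)*(-8 - 2*(-2)) = 23*(-8 + 4) = 23*(-4) = -92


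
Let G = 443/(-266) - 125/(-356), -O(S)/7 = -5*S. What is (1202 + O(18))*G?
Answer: -28500882/11837 ≈ -2407.8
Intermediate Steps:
O(S) = 35*S (O(S) = -(-35)*S = 35*S)
G = -62229/47348 (G = 443*(-1/266) - 125*(-1/356) = -443/266 + 125/356 = -62229/47348 ≈ -1.3143)
(1202 + O(18))*G = (1202 + 35*18)*(-62229/47348) = (1202 + 630)*(-62229/47348) = 1832*(-62229/47348) = -28500882/11837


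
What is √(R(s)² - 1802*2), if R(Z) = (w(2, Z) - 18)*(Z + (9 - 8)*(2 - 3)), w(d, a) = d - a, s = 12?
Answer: 78*√15 ≈ 302.09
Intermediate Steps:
R(Z) = (-1 + Z)*(-16 - Z) (R(Z) = ((2 - Z) - 18)*(Z + (9 - 8)*(2 - 3)) = (-16 - Z)*(Z + 1*(-1)) = (-16 - Z)*(Z - 1) = (-16 - Z)*(-1 + Z) = (-1 + Z)*(-16 - Z))
√(R(s)² - 1802*2) = √((16 - 1*12² - 15*12)² - 1802*2) = √((16 - 1*144 - 180)² - 3604) = √((16 - 144 - 180)² - 3604) = √((-308)² - 3604) = √(94864 - 3604) = √91260 = 78*√15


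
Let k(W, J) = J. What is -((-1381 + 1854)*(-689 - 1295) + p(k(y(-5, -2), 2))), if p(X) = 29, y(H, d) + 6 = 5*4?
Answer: 938403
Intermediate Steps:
y(H, d) = 14 (y(H, d) = -6 + 5*4 = -6 + 20 = 14)
-((-1381 + 1854)*(-689 - 1295) + p(k(y(-5, -2), 2))) = -((-1381 + 1854)*(-689 - 1295) + 29) = -(473*(-1984) + 29) = -(-938432 + 29) = -1*(-938403) = 938403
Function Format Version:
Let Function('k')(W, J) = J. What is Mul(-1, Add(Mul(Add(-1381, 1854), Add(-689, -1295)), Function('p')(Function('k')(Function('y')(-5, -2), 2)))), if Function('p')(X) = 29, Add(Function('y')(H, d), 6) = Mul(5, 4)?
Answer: 938403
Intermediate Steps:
Function('y')(H, d) = 14 (Function('y')(H, d) = Add(-6, Mul(5, 4)) = Add(-6, 20) = 14)
Mul(-1, Add(Mul(Add(-1381, 1854), Add(-689, -1295)), Function('p')(Function('k')(Function('y')(-5, -2), 2)))) = Mul(-1, Add(Mul(Add(-1381, 1854), Add(-689, -1295)), 29)) = Mul(-1, Add(Mul(473, -1984), 29)) = Mul(-1, Add(-938432, 29)) = Mul(-1, -938403) = 938403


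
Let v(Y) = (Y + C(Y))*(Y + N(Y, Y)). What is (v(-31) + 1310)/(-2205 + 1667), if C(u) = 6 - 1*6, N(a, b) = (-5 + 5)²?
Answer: -2271/538 ≈ -4.2212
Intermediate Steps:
N(a, b) = 0 (N(a, b) = 0² = 0)
C(u) = 0 (C(u) = 6 - 6 = 0)
v(Y) = Y² (v(Y) = (Y + 0)*(Y + 0) = Y*Y = Y²)
(v(-31) + 1310)/(-2205 + 1667) = ((-31)² + 1310)/(-2205 + 1667) = (961 + 1310)/(-538) = 2271*(-1/538) = -2271/538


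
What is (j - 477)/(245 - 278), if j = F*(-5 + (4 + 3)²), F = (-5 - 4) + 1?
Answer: 829/33 ≈ 25.121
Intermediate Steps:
F = -8 (F = -9 + 1 = -8)
j = -352 (j = -8*(-5 + (4 + 3)²) = -8*(-5 + 7²) = -8*(-5 + 49) = -8*44 = -352)
(j - 477)/(245 - 278) = (-352 - 477)/(245 - 278) = -829/(-33) = -1/33*(-829) = 829/33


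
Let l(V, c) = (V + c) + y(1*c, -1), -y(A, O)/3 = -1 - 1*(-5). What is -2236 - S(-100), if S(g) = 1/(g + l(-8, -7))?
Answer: -283971/127 ≈ -2236.0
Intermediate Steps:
y(A, O) = -12 (y(A, O) = -3*(-1 - 1*(-5)) = -3*(-1 + 5) = -3*4 = -12)
l(V, c) = -12 + V + c (l(V, c) = (V + c) - 12 = -12 + V + c)
S(g) = 1/(-27 + g) (S(g) = 1/(g + (-12 - 8 - 7)) = 1/(g - 27) = 1/(-27 + g))
-2236 - S(-100) = -2236 - 1/(-27 - 100) = -2236 - 1/(-127) = -2236 - 1*(-1/127) = -2236 + 1/127 = -283971/127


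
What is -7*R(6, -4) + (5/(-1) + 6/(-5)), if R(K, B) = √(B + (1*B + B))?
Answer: -31/5 - 14*I*√3 ≈ -6.2 - 24.249*I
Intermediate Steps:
R(K, B) = √3*√B (R(K, B) = √(B + (B + B)) = √(B + 2*B) = √(3*B) = √3*√B)
-7*R(6, -4) + (5/(-1) + 6/(-5)) = -7*√3*√(-4) + (5/(-1) + 6/(-5)) = -7*√3*2*I + (5*(-1) + 6*(-⅕)) = -14*I*√3 + (-5 - 6/5) = -14*I*√3 - 31/5 = -31/5 - 14*I*√3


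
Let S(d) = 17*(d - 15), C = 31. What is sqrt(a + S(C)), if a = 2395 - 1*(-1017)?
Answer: 2*sqrt(921) ≈ 60.696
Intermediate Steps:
S(d) = -255 + 17*d (S(d) = 17*(-15 + d) = -255 + 17*d)
a = 3412 (a = 2395 + 1017 = 3412)
sqrt(a + S(C)) = sqrt(3412 + (-255 + 17*31)) = sqrt(3412 + (-255 + 527)) = sqrt(3412 + 272) = sqrt(3684) = 2*sqrt(921)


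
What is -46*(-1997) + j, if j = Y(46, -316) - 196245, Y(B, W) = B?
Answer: -104337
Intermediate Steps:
j = -196199 (j = 46 - 196245 = -196199)
-46*(-1997) + j = -46*(-1997) - 196199 = 91862 - 196199 = -104337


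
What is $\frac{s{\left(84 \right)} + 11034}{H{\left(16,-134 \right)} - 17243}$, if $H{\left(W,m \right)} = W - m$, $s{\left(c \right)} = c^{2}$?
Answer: $- \frac{18090}{17093} \approx -1.0583$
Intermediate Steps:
$\frac{s{\left(84 \right)} + 11034}{H{\left(16,-134 \right)} - 17243} = \frac{84^{2} + 11034}{\left(16 - -134\right) - 17243} = \frac{7056 + 11034}{\left(16 + 134\right) - 17243} = \frac{18090}{150 - 17243} = \frac{18090}{-17093} = 18090 \left(- \frac{1}{17093}\right) = - \frac{18090}{17093}$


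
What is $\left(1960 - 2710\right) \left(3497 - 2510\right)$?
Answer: $-740250$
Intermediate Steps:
$\left(1960 - 2710\right) \left(3497 - 2510\right) = \left(-750\right) 987 = -740250$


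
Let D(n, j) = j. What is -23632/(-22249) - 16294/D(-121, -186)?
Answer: 183460379/2069157 ≈ 88.664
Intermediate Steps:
-23632/(-22249) - 16294/D(-121, -186) = -23632/(-22249) - 16294/(-186) = -23632*(-1/22249) - 16294*(-1/186) = 23632/22249 + 8147/93 = 183460379/2069157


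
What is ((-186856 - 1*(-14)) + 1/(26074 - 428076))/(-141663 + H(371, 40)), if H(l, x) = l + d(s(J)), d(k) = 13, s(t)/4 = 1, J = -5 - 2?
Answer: 75110857685/56794440558 ≈ 1.3225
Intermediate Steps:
J = -7
s(t) = 4 (s(t) = 4*1 = 4)
H(l, x) = 13 + l (H(l, x) = l + 13 = 13 + l)
((-186856 - 1*(-14)) + 1/(26074 - 428076))/(-141663 + H(371, 40)) = ((-186856 - 1*(-14)) + 1/(26074 - 428076))/(-141663 + (13 + 371)) = ((-186856 + 14) + 1/(-402002))/(-141663 + 384) = (-186842 - 1/402002)/(-141279) = -75110857685/402002*(-1/141279) = 75110857685/56794440558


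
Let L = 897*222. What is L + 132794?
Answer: 331928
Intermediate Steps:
L = 199134
L + 132794 = 199134 + 132794 = 331928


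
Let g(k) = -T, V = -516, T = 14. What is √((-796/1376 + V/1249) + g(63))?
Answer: I*√691879245946/214828 ≈ 3.8719*I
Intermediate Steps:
g(k) = -14 (g(k) = -1*14 = -14)
√((-796/1376 + V/1249) + g(63)) = √((-796/1376 - 516/1249) - 14) = √((-796*1/1376 - 516*1/1249) - 14) = √((-199/344 - 516/1249) - 14) = √(-426055/429656 - 14) = √(-6441239/429656) = I*√691879245946/214828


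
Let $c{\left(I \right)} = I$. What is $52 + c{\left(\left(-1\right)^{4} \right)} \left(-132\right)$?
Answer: $-80$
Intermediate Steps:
$52 + c{\left(\left(-1\right)^{4} \right)} \left(-132\right) = 52 + \left(-1\right)^{4} \left(-132\right) = 52 + 1 \left(-132\right) = 52 - 132 = -80$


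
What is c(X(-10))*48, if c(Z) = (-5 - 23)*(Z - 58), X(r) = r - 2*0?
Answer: 91392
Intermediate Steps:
X(r) = r (X(r) = r + 0 = r)
c(Z) = 1624 - 28*Z (c(Z) = -28*(-58 + Z) = 1624 - 28*Z)
c(X(-10))*48 = (1624 - 28*(-10))*48 = (1624 + 280)*48 = 1904*48 = 91392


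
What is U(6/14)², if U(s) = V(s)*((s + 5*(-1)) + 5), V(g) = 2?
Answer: 36/49 ≈ 0.73469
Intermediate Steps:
U(s) = 2*s (U(s) = 2*((s + 5*(-1)) + 5) = 2*((s - 5) + 5) = 2*((-5 + s) + 5) = 2*s)
U(6/14)² = (2*(6/14))² = (2*(6*(1/14)))² = (2*(3/7))² = (6/7)² = 36/49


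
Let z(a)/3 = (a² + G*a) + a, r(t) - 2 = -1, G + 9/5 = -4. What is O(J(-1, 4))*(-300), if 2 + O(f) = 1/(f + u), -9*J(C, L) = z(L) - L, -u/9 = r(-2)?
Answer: 215700/337 ≈ 640.06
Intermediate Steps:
G = -29/5 (G = -9/5 - 4 = -29/5 ≈ -5.8000)
r(t) = 1 (r(t) = 2 - 1 = 1)
u = -9 (u = -9*1 = -9)
z(a) = 3*a² - 72*a/5 (z(a) = 3*((a² - 29*a/5) + a) = 3*(a² - 24*a/5) = 3*a² - 72*a/5)
J(C, L) = L/9 - L*(-24 + 5*L)/15 (J(C, L) = -(3*L*(-24 + 5*L)/5 - L)/9 = -(-L + 3*L*(-24 + 5*L)/5)/9 = L/9 - L*(-24 + 5*L)/15)
O(f) = -2 + 1/(-9 + f) (O(f) = -2 + 1/(f - 9) = -2 + 1/(-9 + f))
O(J(-1, 4))*(-300) = ((19 - 2*4*(77 - 15*4)/45)/(-9 + (1/45)*4*(77 - 15*4)))*(-300) = ((19 - 2*4*(77 - 60)/45)/(-9 + (1/45)*4*(77 - 60)))*(-300) = ((19 - 2*4*17/45)/(-9 + (1/45)*4*17))*(-300) = ((19 - 2*68/45)/(-9 + 68/45))*(-300) = ((19 - 136/45)/(-337/45))*(-300) = -45/337*719/45*(-300) = -719/337*(-300) = 215700/337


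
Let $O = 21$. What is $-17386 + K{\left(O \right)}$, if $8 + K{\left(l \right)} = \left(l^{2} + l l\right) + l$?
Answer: $-16491$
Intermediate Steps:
$K{\left(l \right)} = -8 + l + 2 l^{2}$ ($K{\left(l \right)} = -8 + \left(\left(l^{2} + l l\right) + l\right) = -8 + \left(\left(l^{2} + l^{2}\right) + l\right) = -8 + \left(2 l^{2} + l\right) = -8 + \left(l + 2 l^{2}\right) = -8 + l + 2 l^{2}$)
$-17386 + K{\left(O \right)} = -17386 + \left(-8 + 21 + 2 \cdot 21^{2}\right) = -17386 + \left(-8 + 21 + 2 \cdot 441\right) = -17386 + \left(-8 + 21 + 882\right) = -17386 + 895 = -16491$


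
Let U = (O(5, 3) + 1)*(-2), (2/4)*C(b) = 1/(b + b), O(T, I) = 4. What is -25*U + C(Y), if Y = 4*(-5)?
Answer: 4999/20 ≈ 249.95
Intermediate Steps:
Y = -20
C(b) = 1/b (C(b) = 2/(b + b) = 2/((2*b)) = 2*(1/(2*b)) = 1/b)
U = -10 (U = (4 + 1)*(-2) = 5*(-2) = -10)
-25*U + C(Y) = -25*(-10) + 1/(-20) = 250 - 1/20 = 4999/20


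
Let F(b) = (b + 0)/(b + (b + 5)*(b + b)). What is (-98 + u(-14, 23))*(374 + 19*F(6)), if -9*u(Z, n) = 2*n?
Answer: -8000288/207 ≈ -38649.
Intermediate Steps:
F(b) = b/(b + 2*b*(5 + b)) (F(b) = b/(b + (5 + b)*(2*b)) = b/(b + 2*b*(5 + b)))
u(Z, n) = -2*n/9
(-98 + u(-14, 23))*(374 + 19*F(6)) = (-98 - 2/9*23)*(374 + 19/(11 + 2*6)) = (-98 - 46/9)*(374 + 19/(11 + 12)) = -928*(374 + 19/23)/9 = -928/9*8621/23 = -8000288/207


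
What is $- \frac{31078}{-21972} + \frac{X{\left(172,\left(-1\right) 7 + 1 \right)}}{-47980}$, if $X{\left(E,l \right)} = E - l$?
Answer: $\frac{92950714}{65888535} \approx 1.4107$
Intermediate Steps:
$- \frac{31078}{-21972} + \frac{X{\left(172,\left(-1\right) 7 + 1 \right)}}{-47980} = - \frac{31078}{-21972} + \frac{172 - \left(\left(-1\right) 7 + 1\right)}{-47980} = \left(-31078\right) \left(- \frac{1}{21972}\right) + \left(172 - \left(-7 + 1\right)\right) \left(- \frac{1}{47980}\right) = \frac{15539}{10986} + \left(172 - -6\right) \left(- \frac{1}{47980}\right) = \frac{15539}{10986} + \left(172 + 6\right) \left(- \frac{1}{47980}\right) = \frac{15539}{10986} + 178 \left(- \frac{1}{47980}\right) = \frac{15539}{10986} - \frac{89}{23990} = \frac{92950714}{65888535}$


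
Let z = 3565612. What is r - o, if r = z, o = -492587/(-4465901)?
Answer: 15923669703825/4465901 ≈ 3.5656e+6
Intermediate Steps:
o = 492587/4465901 (o = -492587*(-1/4465901) = 492587/4465901 ≈ 0.11030)
r = 3565612
r - o = 3565612 - 1*492587/4465901 = 3565612 - 492587/4465901 = 15923669703825/4465901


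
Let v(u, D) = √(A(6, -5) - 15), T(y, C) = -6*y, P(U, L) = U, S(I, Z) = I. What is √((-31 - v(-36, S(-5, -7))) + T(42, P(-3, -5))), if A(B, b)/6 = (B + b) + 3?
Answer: I*√286 ≈ 16.912*I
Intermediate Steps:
A(B, b) = 18 + 6*B + 6*b (A(B, b) = 6*((B + b) + 3) = 6*(3 + B + b) = 18 + 6*B + 6*b)
v(u, D) = 3 (v(u, D) = √((18 + 6*6 + 6*(-5)) - 15) = √((18 + 36 - 30) - 15) = √(24 - 15) = √9 = 3)
√((-31 - v(-36, S(-5, -7))) + T(42, P(-3, -5))) = √((-31 - 1*3) - 6*42) = √((-31 - 3) - 252) = √(-34 - 252) = √(-286) = I*√286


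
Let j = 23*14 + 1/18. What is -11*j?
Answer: -63767/18 ≈ -3542.6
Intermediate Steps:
j = 5797/18 (j = 322 + 1/18 = 5797/18 ≈ 322.06)
-11*j = -11*5797/18 = -63767/18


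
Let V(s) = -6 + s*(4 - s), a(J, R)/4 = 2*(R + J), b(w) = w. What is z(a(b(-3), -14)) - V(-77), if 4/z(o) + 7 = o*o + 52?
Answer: 115751467/18541 ≈ 6243.0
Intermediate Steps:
a(J, R) = 8*J + 8*R (a(J, R) = 4*(2*(R + J)) = 4*(2*(J + R)) = 4*(2*J + 2*R) = 8*J + 8*R)
z(o) = 4/(45 + o²) (z(o) = 4/(-7 + (o*o + 52)) = 4/(-7 + (o² + 52)) = 4/(-7 + (52 + o²)) = 4/(45 + o²))
z(a(b(-3), -14)) - V(-77) = 4/(45 + (8*(-3) + 8*(-14))²) - (-6 - 1*(-77)² + 4*(-77)) = 4/(45 + (-24 - 112)²) - (-6 - 1*5929 - 308) = 4/(45 + (-136)²) - (-6 - 5929 - 308) = 4/(45 + 18496) - 1*(-6243) = 4/18541 + 6243 = 115751467/18541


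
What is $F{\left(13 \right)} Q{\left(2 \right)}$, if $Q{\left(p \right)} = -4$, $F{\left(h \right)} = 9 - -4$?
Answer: $-52$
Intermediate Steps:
$F{\left(h \right)} = 13$ ($F{\left(h \right)} = 9 + 4 = 13$)
$F{\left(13 \right)} Q{\left(2 \right)} = 13 \left(-4\right) = -52$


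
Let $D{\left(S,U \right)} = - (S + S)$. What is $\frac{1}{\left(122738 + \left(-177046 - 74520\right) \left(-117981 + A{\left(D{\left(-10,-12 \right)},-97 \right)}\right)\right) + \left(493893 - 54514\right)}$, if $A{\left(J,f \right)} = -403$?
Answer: $\frac{1}{29781951461} \approx 3.3577 \cdot 10^{-11}$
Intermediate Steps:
$D{\left(S,U \right)} = - 2 S$
$\frac{1}{\left(122738 + \left(-177046 - 74520\right) \left(-117981 + A{\left(D{\left(-10,-12 \right)},-97 \right)}\right)\right) + \left(493893 - 54514\right)} = \frac{1}{\left(122738 + \left(-177046 - 74520\right) \left(-117981 - 403\right)\right) + \left(493893 - 54514\right)} = \frac{1}{\left(122738 - -29781389344\right) + 439379} = \frac{1}{\left(122738 + 29781389344\right) + 439379} = \frac{1}{29781512082 + 439379} = \frac{1}{29781951461}$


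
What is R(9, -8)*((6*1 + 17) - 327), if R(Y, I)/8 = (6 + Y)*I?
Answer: 291840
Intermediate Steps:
R(Y, I) = 8*I*(6 + Y) (R(Y, I) = 8*((6 + Y)*I) = 8*(I*(6 + Y)) = 8*I*(6 + Y))
R(9, -8)*((6*1 + 17) - 327) = (8*(-8)*(6 + 9))*((6*1 + 17) - 327) = (8*(-8)*15)*((6 + 17) - 327) = -960*(23 - 327) = -960*(-304) = 291840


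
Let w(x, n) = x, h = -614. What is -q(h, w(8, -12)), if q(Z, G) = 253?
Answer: -253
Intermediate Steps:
-q(h, w(8, -12)) = -1*253 = -253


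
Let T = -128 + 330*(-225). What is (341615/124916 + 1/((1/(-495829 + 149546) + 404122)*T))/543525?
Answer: 3169072947292577201/629843856976064904002500 ≈ 5.0315e-6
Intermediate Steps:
T = -74378 (T = -128 - 74250 = -74378)
(341615/124916 + 1/((1/(-495829 + 149546) + 404122)*T))/543525 = (341615/124916 + 1/((1/(-495829 + 149546) + 404122)*(-74378)))/543525 = (341615*(1/124916) - 1/74378/(1/(-346283) + 404122))*(1/543525) = (20095/7348 - 1/74378/(-1/346283 + 404122))*(1/543525) = (20095/7348 - 1/74378/(139940578525/346283))*(1/543525) = (20095/7348 + (346283/139940578525)*(-1/74378))*(1/543525) = (20095/7348 - 346283/10408500349532450)*(1/543525) = (9507218841877731603/3476439116743838300)*(1/543525) = 3169072947292577201/629843856976064904002500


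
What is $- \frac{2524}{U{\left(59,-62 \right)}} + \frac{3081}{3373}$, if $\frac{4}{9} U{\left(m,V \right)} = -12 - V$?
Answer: $- \frac{16333679}{758925} \approx -21.522$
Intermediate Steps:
$U{\left(m,V \right)} = -27 - \frac{9 V}{4}$ ($U{\left(m,V \right)} = \frac{9 \left(-12 - V\right)}{4} = -27 - \frac{9 V}{4}$)
$- \frac{2524}{U{\left(59,-62 \right)}} + \frac{3081}{3373} = - \frac{2524}{-27 - - \frac{279}{2}} + \frac{3081}{3373} = - \frac{2524}{-27 + \frac{279}{2}} + 3081 \cdot \frac{1}{3373} = - \frac{2524}{\frac{225}{2}} + \frac{3081}{3373} = \left(-2524\right) \frac{2}{225} + \frac{3081}{3373} = - \frac{5048}{225} + \frac{3081}{3373} = - \frac{16333679}{758925}$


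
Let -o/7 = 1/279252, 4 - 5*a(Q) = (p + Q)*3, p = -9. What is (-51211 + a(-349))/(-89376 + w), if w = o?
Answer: 71202837204/124792133795 ≈ 0.57057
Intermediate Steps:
a(Q) = 31/5 - 3*Q/5 (a(Q) = 4/5 - (-9 + Q)*3/5 = 4/5 - (-27 + 3*Q)/5 = 4/5 + (27/5 - 3*Q/5) = 31/5 - 3*Q/5)
o = -7/279252 ≈ -2.5067e-5
w = -7/279252 ≈ -2.5067e-5
(-51211 + a(-349))/(-89376 + w) = (-51211 + (31/5 - 3/5*(-349)))/(-89376 - 7/279252) = (-51211 + (31/5 + 1047/5))/(-24958426759/279252) = (-51211 + 1078/5)*(-279252/24958426759) = -254977/5*(-279252/24958426759) = 71202837204/124792133795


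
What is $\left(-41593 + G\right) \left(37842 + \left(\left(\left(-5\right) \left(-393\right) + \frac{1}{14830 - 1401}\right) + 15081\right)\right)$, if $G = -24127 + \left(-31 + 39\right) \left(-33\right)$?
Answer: $- \frac{48636209442752}{13429} \approx -3.6217 \cdot 10^{9}$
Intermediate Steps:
$G = -24391$ ($G = -24127 + 8 \left(-33\right) = -24127 - 264 = -24391$)
$\left(-41593 + G\right) \left(37842 + \left(\left(\left(-5\right) \left(-393\right) + \frac{1}{14830 - 1401}\right) + 15081\right)\right) = \left(-41593 - 24391\right) \left(37842 + \left(\left(\left(-5\right) \left(-393\right) + \frac{1}{14830 - 1401}\right) + 15081\right)\right) = - 65984 \left(37842 + \left(\left(1965 + \frac{1}{13429}\right) + 15081\right)\right) = - 65984 \left(37842 + \left(\frac{26387986}{13429} + 15081\right)\right) = - 65984 \left(37842 + \frac{228910735}{13429}\right) = \left(-65984\right) \frac{737090953}{13429} = - \frac{48636209442752}{13429}$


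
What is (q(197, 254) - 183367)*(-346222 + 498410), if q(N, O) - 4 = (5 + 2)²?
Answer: -27898191032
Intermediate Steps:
q(N, O) = 53 (q(N, O) = 4 + (5 + 2)² = 4 + 7² = 4 + 49 = 53)
(q(197, 254) - 183367)*(-346222 + 498410) = (53 - 183367)*(-346222 + 498410) = -183314*152188 = -27898191032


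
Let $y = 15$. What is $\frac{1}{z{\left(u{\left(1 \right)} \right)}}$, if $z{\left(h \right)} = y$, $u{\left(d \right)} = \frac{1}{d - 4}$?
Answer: $\frac{1}{15} \approx 0.066667$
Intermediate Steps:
$u{\left(d \right)} = \frac{1}{-4 + d}$
$z{\left(h \right)} = 15$
$\frac{1}{z{\left(u{\left(1 \right)} \right)}} = \frac{1}{15}$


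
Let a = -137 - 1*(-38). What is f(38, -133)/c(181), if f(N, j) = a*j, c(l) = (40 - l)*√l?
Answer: -4389*√181/8507 ≈ -6.9411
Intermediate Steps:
a = -99 (a = -137 + 38 = -99)
c(l) = √l*(40 - l)
f(N, j) = -99*j
f(38, -133)/c(181) = (-99*(-133))/((√181*(40 - 1*181))) = 13167/((√181*(40 - 181))) = 13167/((√181*(-141))) = 13167/((-141*√181)) = 13167*(-√181/25521) = -4389*√181/8507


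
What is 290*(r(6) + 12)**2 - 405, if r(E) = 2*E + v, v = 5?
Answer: 243485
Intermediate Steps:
r(E) = 5 + 2*E (r(E) = 2*E + 5 = 5 + 2*E)
290*(r(6) + 12)**2 - 405 = 290*((5 + 2*6) + 12)**2 - 405 = 290*((5 + 12) + 12)**2 - 405 = 290*(17 + 12)**2 - 405 = 290*29**2 - 405 = 290*841 - 405 = 243890 - 405 = 243485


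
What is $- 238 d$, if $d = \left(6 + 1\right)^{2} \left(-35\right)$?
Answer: $408170$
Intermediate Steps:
$d = -1715$ ($d = 7^{2} \left(-35\right) = 49 \left(-35\right) = -1715$)
$- 238 d = \left(-238\right) \left(-1715\right) = 408170$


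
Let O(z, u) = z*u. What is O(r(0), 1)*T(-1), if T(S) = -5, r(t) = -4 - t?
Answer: 20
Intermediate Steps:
O(z, u) = u*z
O(r(0), 1)*T(-1) = (1*(-4 - 1*0))*(-5) = (1*(-4 + 0))*(-5) = (1*(-4))*(-5) = -4*(-5) = 20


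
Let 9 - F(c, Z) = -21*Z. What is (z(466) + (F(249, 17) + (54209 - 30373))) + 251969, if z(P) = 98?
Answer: 276269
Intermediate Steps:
F(c, Z) = 9 + 21*Z (F(c, Z) = 9 - (-21)*Z = 9 + 21*Z)
(z(466) + (F(249, 17) + (54209 - 30373))) + 251969 = (98 + ((9 + 21*17) + (54209 - 30373))) + 251969 = (98 + ((9 + 357) + 23836)) + 251969 = (98 + (366 + 23836)) + 251969 = (98 + 24202) + 251969 = 24300 + 251969 = 276269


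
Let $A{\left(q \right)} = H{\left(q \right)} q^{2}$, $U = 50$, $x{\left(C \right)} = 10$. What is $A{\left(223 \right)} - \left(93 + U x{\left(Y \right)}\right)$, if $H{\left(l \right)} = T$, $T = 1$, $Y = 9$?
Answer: $49136$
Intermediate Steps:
$H{\left(l \right)} = 1$
$A{\left(q \right)} = q^{2}$ ($A{\left(q \right)} = 1 q^{2} = q^{2}$)
$A{\left(223 \right)} - \left(93 + U x{\left(Y \right)}\right) = 223^{2} - \left(93 + 50 \cdot 10\right) = 49729 - \left(93 + 500\right) = 49729 - 593 = 49136$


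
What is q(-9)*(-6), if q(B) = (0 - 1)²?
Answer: -6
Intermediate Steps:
q(B) = 1 (q(B) = (-1)² = 1)
q(-9)*(-6) = 1*(-6) = -6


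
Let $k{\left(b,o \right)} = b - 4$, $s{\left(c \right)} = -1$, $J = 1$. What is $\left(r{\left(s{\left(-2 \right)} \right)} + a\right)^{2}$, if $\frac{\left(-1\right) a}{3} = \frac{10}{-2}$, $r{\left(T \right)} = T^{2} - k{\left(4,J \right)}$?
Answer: $256$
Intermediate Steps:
$k{\left(b,o \right)} = -4 + b$ ($k{\left(b,o \right)} = b - 4 = -4 + b$)
$r{\left(T \right)} = T^{2}$ ($r{\left(T \right)} = T^{2} - \left(-4 + 4\right) = T^{2} - 0 = T^{2} + 0 = T^{2}$)
$a = 15$ ($a = - 3 \frac{10}{-2} = - 3 \cdot 10 \left(- \frac{1}{2}\right) = \left(-3\right) \left(-5\right) = 15$)
$\left(r{\left(s{\left(-2 \right)} \right)} + a\right)^{2} = \left(\left(-1\right)^{2} + 15\right)^{2} = \left(1 + 15\right)^{2} = 16^{2} = 256$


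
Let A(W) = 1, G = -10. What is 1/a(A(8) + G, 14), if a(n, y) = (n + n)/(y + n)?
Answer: -5/18 ≈ -0.27778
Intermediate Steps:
a(n, y) = 2*n/(n + y) (a(n, y) = (2*n)/(n + y) = 2*n/(n + y))
1/a(A(8) + G, 14) = 1/(2*(1 - 10)/((1 - 10) + 14)) = 1/(2*(-9)/(-9 + 14)) = 1/(2*(-9)/5) = 1/(2*(-9)*(⅕)) = 1/(-18/5) = -5/18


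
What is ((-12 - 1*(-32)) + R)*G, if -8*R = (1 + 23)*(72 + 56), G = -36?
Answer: 13104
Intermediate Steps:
R = -384 (R = -(1 + 23)*(72 + 56)/8 = -3*128 = -⅛*3072 = -384)
((-12 - 1*(-32)) + R)*G = ((-12 - 1*(-32)) - 384)*(-36) = ((-12 + 32) - 384)*(-36) = (20 - 384)*(-36) = -364*(-36) = 13104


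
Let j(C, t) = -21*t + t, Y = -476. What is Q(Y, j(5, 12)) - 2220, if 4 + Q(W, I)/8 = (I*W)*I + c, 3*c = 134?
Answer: -658028084/3 ≈ -2.1934e+8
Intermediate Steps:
c = 134/3 (c = (⅓)*134 = 134/3 ≈ 44.667)
j(C, t) = -20*t
Q(W, I) = 976/3 + 8*W*I² (Q(W, I) = -32 + 8*((I*W)*I + 134/3) = -32 + 8*(W*I² + 134/3) = -32 + 8*(134/3 + W*I²) = -32 + (1072/3 + 8*W*I²) = 976/3 + 8*W*I²)
Q(Y, j(5, 12)) - 2220 = (976/3 + 8*(-476)*(-20*12)²) - 2220 = (976/3 + 8*(-476)*(-240)²) - 2220 = (976/3 + 8*(-476)*57600) - 2220 = (976/3 - 219340800) - 2220 = -658021424/3 - 2220 = -658028084/3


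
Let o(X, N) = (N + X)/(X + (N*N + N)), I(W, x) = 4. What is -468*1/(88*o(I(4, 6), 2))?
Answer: -195/22 ≈ -8.8636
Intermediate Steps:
o(X, N) = (N + X)/(N + X + N²) (o(X, N) = (N + X)/(X + (N² + N)) = (N + X)/(X + (N + N²)) = (N + X)/(N + X + N²))
-468*1/(88*o(I(4, 6), 2)) = -468*(2 + 4 + 2²)/(88*(2 + 4)) = -468/(((6/(2 + 4 + 4))*8)*11) = -468/(((6/10)*8)*11) = -468/((((⅒)*6)*8)*11) = -468/(((⅗)*8)*11) = -468/((24/5)*11) = -468/264/5 = -468*5/264 = -195/22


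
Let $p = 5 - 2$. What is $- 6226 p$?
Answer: $-18678$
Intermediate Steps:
$p = 3$
$- 6226 p = \left(-6226\right) 3 = -18678$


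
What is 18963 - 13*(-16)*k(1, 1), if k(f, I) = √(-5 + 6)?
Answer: 19171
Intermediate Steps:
k(f, I) = 1 (k(f, I) = √1 = 1)
18963 - 13*(-16)*k(1, 1) = 18963 - 13*(-16) = 18963 - (-208) = 18963 - 1*(-208) = 18963 + 208 = 19171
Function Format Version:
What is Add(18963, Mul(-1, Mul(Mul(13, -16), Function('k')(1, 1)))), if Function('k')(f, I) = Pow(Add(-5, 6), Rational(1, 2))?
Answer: 19171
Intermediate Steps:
Function('k')(f, I) = 1 (Function('k')(f, I) = Pow(1, Rational(1, 2)) = 1)
Add(18963, Mul(-1, Mul(Mul(13, -16), Function('k')(1, 1)))) = Add(18963, Mul(-1, Mul(Mul(13, -16), 1))) = Add(18963, Mul(-1, Mul(-208, 1))) = Add(18963, Mul(-1, -208)) = Add(18963, 208) = 19171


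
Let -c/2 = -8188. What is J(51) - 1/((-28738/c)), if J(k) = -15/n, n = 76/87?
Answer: -18129257/1092044 ≈ -16.601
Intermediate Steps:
c = 16376 (c = -2*(-8188) = 16376)
n = 76/87 (n = 76*(1/87) = 76/87 ≈ 0.87356)
J(k) = -1305/76 (J(k) = -15/76/87 = -15*87/76 = -1305/76)
J(51) - 1/((-28738/c)) = -1305/76 - 1/((-28738/16376)) = -1305/76 - 1/((-28738*1/16376)) = -1305/76 - 1/(-14369/8188) = -1305/76 - 1*(-8188/14369) = -1305/76 + 8188/14369 = -18129257/1092044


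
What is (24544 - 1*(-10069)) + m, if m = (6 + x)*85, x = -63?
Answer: 29768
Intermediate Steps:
m = -4845 (m = (6 - 63)*85 = -57*85 = -4845)
(24544 - 1*(-10069)) + m = (24544 - 1*(-10069)) - 4845 = (24544 + 10069) - 4845 = 34613 - 4845 = 29768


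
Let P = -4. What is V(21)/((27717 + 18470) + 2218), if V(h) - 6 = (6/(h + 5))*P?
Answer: 22/209755 ≈ 0.00010488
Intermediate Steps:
V(h) = 6 - 24/(5 + h) (V(h) = 6 + (6/(h + 5))*(-4) = 6 + (6/(5 + h))*(-4) = 6 - 24/(5 + h))
V(21)/((27717 + 18470) + 2218) = (6*(1 + 21)/(5 + 21))/((27717 + 18470) + 2218) = (6*22/26)/(46187 + 2218) = (6*(1/26)*22)/48405 = (66/13)*(1/48405) = 22/209755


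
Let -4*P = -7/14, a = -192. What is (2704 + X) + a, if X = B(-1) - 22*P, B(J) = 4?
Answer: 10053/4 ≈ 2513.3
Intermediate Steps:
P = ⅛ (P = -(-7)/(4*14) = -¼*(-½) = ⅛ ≈ 0.12500)
X = 5/4 (X = 4 - 22*⅛ = 4 - 11/4 = 5/4 ≈ 1.2500)
(2704 + X) + a = (2704 + 5/4) - 192 = 10821/4 - 192 = 10053/4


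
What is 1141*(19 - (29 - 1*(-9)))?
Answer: -21679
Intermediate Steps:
1141*(19 - (29 - 1*(-9))) = 1141*(19 - (29 + 9)) = 1141*(19 - 1*38) = 1141*(19 - 38) = 1141*(-19) = -21679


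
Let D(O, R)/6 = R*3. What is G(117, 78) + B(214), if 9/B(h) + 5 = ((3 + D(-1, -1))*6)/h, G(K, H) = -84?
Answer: -49683/580 ≈ -85.660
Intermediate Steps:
D(O, R) = 18*R (D(O, R) = 6*(R*3) = 6*(3*R) = 18*R)
B(h) = 9/(-5 - 90/h) (B(h) = 9/(-5 + ((3 + 18*(-1))*6)/h) = 9/(-5 + ((3 - 18)*6)/h) = 9/(-5 + (-15*6)/h) = 9/(-5 - 90/h))
G(117, 78) + B(214) = -84 - 9*214/(90 + 5*214) = -84 - 9*214/(90 + 1070) = -84 - 9*214/1160 = -84 - 9*214*1/1160 = -84 - 963/580 = -49683/580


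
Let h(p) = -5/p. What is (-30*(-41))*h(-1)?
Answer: 6150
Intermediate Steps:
(-30*(-41))*h(-1) = (-30*(-41))*(-5/(-1)) = 1230*(-5*(-1)) = 1230*5 = 6150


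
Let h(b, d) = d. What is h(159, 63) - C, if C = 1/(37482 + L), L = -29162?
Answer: 524159/8320 ≈ 63.000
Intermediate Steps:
C = 1/8320 (C = 1/(37482 - 29162) = 1/8320 ≈ 0.00012019)
h(159, 63) - C = 63 - 1*1/8320 = 63 - 1/8320 = 524159/8320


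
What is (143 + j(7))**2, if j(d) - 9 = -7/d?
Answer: 22801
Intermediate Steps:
j(d) = 9 - 7/d
(143 + j(7))**2 = (143 + (9 - 7/7))**2 = (143 + (9 - 7*1/7))**2 = (143 + (9 - 1))**2 = (143 + 8)**2 = 151**2 = 22801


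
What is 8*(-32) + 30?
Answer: -226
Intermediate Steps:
8*(-32) + 30 = -256 + 30 = -226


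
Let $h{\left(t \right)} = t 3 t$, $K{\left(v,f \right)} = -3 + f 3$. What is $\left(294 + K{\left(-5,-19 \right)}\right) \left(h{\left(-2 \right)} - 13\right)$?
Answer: $-234$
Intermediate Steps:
$K{\left(v,f \right)} = -3 + 3 f$
$h{\left(t \right)} = 3 t^{2}$ ($h{\left(t \right)} = 3 t t = 3 t^{2}$)
$\left(294 + K{\left(-5,-19 \right)}\right) \left(h{\left(-2 \right)} - 13\right) = \left(294 + \left(-3 + 3 \left(-19\right)\right)\right) \left(3 \left(-2\right)^{2} - 13\right) = \left(294 - 60\right) \left(3 \cdot 4 - 13\right) = \left(294 - 60\right) \left(12 - 13\right) = 234 \left(-1\right) = -234$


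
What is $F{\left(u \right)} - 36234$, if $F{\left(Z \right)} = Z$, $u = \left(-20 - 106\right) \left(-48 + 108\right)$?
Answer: $-43794$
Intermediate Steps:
$u = -7560$ ($u = \left(-126\right) 60 = -7560$)
$F{\left(u \right)} - 36234 = -7560 - 36234 = -43794$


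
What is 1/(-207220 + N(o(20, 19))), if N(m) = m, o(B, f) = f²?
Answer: -1/206859 ≈ -4.8342e-6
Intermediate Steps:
1/(-207220 + N(o(20, 19))) = 1/(-207220 + 19²) = 1/(-207220 + 361) = 1/(-206859) = -1/206859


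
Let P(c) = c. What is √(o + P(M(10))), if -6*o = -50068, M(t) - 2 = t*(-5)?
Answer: √74670/3 ≈ 91.086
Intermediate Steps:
M(t) = 2 - 5*t (M(t) = 2 + t*(-5) = 2 - 5*t)
o = 25034/3 (o = -⅙*(-50068) = 25034/3 ≈ 8344.7)
√(o + P(M(10))) = √(25034/3 + (2 - 5*10)) = √(25034/3 + (2 - 50)) = √(25034/3 - 48) = √(24890/3) = √74670/3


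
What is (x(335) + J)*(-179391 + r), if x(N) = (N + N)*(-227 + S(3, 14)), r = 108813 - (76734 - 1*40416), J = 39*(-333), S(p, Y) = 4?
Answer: 17359589712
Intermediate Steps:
J = -12987
r = 72495 (r = 108813 - (76734 - 40416) = 108813 - 1*36318 = 108813 - 36318 = 72495)
x(N) = -446*N (x(N) = (N + N)*(-227 + 4) = (2*N)*(-223) = -446*N)
(x(335) + J)*(-179391 + r) = (-446*335 - 12987)*(-179391 + 72495) = (-149410 - 12987)*(-106896) = -162397*(-106896) = 17359589712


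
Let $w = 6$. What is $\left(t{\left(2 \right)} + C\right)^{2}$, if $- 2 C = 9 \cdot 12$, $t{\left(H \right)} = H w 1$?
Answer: $1764$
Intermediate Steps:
$t{\left(H \right)} = 6 H$ ($t{\left(H \right)} = H 6 \cdot 1 = 6 H 1 = 6 H$)
$C = -54$ ($C = - \frac{9 \cdot 12}{2} = \left(- \frac{1}{2}\right) 108 = -54$)
$\left(t{\left(2 \right)} + C\right)^{2} = \left(6 \cdot 2 - 54\right)^{2} = \left(12 - 54\right)^{2} = \left(-42\right)^{2} = 1764$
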